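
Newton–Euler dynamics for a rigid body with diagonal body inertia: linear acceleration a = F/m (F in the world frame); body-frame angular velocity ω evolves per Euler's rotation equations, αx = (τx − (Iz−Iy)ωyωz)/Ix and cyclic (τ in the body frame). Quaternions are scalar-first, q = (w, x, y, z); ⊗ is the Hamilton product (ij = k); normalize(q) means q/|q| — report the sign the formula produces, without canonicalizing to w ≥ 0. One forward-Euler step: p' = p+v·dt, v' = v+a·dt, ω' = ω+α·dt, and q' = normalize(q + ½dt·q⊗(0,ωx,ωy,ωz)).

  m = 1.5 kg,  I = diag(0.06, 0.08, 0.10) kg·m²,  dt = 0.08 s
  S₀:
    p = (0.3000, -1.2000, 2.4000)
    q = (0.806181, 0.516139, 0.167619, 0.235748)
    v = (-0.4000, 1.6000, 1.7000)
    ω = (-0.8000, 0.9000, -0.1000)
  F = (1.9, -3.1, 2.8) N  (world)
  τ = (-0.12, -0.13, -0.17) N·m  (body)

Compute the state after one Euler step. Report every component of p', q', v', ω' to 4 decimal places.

p' = p + v·dt = (0.2680, -1.0720, 2.5360)
v + (F/m)dt = (-0.2987, 1.4347, 1.8493)
precession coupling ω×(Iω) = (-0.0018, -0.0032, -0.0144)
α = I⁻¹(τ − ω×Iω) = (-1.9700, -1.5850, -1.5560)
ω + α·dt = (-0.9576, 0.7732, -0.2245)
q⊗(0,ω) = (0.2856289, -0.8738799, 0.5885784, 0.5180022)
q' = normalize(q + ½dt·q⊗(0,ω)) = (0.8167, 0.4806, 0.1909, 0.2562)

p' = (0.2680, -1.0720, 2.5360)
q' = (0.8167, 0.4806, 0.1909, 0.2562)
v' = (-0.2987, 1.4347, 1.8493)
ω' = (-0.9576, 0.7732, -0.2245)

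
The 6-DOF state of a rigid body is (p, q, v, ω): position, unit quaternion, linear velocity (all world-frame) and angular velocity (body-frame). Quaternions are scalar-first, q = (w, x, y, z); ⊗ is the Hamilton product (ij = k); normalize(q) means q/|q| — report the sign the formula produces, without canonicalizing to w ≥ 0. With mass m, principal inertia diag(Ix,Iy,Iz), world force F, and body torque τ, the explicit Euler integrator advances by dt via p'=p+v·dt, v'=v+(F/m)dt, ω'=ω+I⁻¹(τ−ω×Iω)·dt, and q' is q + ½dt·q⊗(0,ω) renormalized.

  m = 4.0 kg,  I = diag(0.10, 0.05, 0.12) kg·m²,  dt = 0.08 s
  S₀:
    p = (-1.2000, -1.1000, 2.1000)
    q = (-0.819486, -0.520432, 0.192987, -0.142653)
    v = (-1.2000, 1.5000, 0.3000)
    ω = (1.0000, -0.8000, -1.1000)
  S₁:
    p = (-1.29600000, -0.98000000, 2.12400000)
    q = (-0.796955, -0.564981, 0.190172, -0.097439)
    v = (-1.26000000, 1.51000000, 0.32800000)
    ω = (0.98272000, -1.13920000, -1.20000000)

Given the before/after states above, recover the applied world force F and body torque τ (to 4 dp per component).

F = (-3.0000, 0.5000, 1.4000)
τ = (0.0400, -0.1900, -0.1100)

Δω = ω₁−ω₀ = (-0.01728000, -0.33920000, -0.10000000)
ω₀×(Iω₀) = (0.0616, 0.0220, 0.0400)
τ = I·(Δω/dt) + ω₀×(Iω₀) = (0.0400, -0.1900, -0.1100)
v₁ − v₀ = (-0.06000000, 0.01000000, 0.02800000)
applied force F = (-3.0000, 0.5000, 1.4000)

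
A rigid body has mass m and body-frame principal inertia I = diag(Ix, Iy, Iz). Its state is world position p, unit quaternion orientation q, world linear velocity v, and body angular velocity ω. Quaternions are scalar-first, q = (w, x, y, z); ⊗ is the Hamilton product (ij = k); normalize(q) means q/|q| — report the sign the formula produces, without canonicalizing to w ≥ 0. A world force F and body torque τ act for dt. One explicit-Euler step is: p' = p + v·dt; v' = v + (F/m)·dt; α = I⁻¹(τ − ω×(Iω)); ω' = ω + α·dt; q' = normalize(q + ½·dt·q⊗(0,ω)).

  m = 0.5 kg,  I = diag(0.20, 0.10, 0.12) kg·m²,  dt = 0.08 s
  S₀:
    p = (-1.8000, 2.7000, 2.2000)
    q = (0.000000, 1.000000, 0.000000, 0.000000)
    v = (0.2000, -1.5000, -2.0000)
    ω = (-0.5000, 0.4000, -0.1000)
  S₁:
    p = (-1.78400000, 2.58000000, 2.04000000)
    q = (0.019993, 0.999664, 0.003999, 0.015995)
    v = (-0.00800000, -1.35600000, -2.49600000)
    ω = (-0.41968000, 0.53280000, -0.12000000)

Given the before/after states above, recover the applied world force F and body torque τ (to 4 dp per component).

F = (-1.3000, 0.9000, -3.1000)
τ = (0.2000, 0.1700, -0.0100)

velocity change Δv = (-0.20800000, 0.14400000, -0.49600000)
m·(v₁−v₀)/dt = (-1.3000, 0.9000, -3.1000)
Δω = ω₁−ω₀ = (0.08032000, 0.13280000, -0.02000000)
gyro term ω₀×Iω₀ = (-0.0008, 0.0040, 0.0200)
τ = I·(Δω/dt) + ω₀×(Iω₀) = (0.2000, 0.1700, -0.0100)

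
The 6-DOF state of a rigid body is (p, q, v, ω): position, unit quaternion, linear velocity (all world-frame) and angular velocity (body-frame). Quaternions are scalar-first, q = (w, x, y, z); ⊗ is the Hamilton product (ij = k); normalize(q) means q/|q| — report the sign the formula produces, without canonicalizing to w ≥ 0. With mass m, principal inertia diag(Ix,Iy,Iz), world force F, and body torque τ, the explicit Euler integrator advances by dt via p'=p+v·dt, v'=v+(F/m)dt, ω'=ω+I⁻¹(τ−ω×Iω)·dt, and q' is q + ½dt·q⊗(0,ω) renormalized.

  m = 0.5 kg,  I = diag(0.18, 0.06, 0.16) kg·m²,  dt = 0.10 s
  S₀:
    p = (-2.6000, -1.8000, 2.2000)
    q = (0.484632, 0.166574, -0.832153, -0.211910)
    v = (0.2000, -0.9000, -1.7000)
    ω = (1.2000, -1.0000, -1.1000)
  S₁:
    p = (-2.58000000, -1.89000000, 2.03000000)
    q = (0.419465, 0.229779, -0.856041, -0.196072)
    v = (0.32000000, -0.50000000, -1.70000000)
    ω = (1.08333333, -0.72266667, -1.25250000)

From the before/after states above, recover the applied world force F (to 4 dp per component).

v₁ − v₀ = (0.12000000, 0.40000000, 0.00000000)
F = m·Δv/dt = (0.6000, 2.0000, 0.0000)

F = (0.6000, 2.0000, 0.0000)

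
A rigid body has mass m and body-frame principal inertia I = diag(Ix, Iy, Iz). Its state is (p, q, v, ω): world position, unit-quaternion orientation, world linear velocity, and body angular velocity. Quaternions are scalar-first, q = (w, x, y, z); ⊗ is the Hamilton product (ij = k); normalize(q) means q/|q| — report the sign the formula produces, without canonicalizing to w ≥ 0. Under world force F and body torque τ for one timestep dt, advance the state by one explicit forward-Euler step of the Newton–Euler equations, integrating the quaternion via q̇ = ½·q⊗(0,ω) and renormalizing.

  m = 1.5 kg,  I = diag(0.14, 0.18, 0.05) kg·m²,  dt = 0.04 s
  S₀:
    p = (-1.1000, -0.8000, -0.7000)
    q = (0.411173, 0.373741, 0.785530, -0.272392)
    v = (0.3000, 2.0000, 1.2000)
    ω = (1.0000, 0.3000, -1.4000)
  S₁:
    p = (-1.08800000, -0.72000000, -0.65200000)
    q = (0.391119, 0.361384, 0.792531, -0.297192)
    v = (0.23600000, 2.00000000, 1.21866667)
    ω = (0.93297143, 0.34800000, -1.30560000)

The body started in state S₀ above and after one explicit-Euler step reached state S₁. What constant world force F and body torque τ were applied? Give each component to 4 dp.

F = (-2.4000, 0.0000, 0.7000)
τ = (-0.1800, 0.0900, 0.1300)

Δω = ω₁−ω₀ = (-0.06702857, 0.04800000, 0.09440000)
precession coupling = (0.0546, -0.1260, 0.0120)
I·α + gyro = (-0.1800, 0.0900, 0.1300)
v₁ − v₀ = (-0.06400000, 0.00000000, 0.01866667)
applied force F = (-2.4000, 0.0000, 0.7000)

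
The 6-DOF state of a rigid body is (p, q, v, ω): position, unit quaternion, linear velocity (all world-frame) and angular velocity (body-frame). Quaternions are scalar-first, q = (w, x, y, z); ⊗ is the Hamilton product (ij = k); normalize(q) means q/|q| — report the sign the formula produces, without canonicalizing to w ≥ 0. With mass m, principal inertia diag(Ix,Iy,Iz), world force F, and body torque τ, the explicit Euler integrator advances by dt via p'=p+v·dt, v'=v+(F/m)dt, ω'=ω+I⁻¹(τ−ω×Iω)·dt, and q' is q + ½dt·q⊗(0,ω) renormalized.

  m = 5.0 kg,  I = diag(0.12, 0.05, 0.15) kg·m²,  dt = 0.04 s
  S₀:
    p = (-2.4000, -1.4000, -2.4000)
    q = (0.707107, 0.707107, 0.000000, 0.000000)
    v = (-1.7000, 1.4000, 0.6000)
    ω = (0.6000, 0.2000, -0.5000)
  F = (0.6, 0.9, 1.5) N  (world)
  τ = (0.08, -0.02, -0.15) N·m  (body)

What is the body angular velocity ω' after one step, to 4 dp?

ω' = (0.6300, 0.1768, -0.5378)

gyro term ω×Iω = (-0.0100, 0.0090, -0.0084)
α = I⁻¹(τ − ω×Iω) = (0.7500, -0.5800, -0.9440)
ω' = ω + α·dt = (0.6300, 0.1768, -0.5378)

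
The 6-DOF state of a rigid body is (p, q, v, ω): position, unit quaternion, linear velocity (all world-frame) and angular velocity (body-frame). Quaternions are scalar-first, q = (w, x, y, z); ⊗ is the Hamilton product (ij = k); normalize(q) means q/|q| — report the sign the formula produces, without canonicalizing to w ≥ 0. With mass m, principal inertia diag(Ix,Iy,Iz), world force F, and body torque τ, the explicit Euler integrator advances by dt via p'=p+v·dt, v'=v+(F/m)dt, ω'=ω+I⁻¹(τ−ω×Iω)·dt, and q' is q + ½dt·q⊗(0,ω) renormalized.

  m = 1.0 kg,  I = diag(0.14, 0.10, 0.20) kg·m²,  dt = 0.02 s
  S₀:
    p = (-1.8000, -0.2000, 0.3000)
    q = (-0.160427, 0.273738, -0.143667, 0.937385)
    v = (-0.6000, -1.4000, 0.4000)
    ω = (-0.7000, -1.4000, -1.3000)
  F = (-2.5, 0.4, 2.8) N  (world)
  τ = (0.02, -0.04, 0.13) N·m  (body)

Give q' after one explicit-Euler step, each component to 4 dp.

q' = (-0.1483, 0.2898, -0.1444, 0.9344)

Hamilton product q⊗(0,ω) = (1.2090833, 1.6114050, -0.0757123, -0.2752450)
updated quaternion q' = (-0.1483, 0.2898, -0.1444, 0.9344)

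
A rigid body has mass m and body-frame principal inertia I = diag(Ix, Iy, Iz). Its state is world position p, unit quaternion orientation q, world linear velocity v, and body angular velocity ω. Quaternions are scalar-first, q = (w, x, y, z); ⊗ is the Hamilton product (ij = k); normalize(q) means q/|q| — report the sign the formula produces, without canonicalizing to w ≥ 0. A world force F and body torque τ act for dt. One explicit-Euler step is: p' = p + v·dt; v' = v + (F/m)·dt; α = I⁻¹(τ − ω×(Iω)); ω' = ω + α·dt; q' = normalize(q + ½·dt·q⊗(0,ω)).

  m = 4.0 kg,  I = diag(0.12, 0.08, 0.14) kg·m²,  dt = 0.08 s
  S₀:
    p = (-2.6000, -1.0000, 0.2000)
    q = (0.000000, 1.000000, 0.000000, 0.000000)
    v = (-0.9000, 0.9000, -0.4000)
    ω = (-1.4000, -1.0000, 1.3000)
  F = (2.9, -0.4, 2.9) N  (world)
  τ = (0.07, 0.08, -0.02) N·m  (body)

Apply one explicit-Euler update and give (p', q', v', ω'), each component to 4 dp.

new position p' = (-2.6720, -0.9280, 0.1680)
new velocity v' = (-0.8420, 0.8920, -0.3420)
(τ − ω×Iω)/I = (1.2333, 0.5450, 0.2571)
ω' = ω + α·dt = (-1.3013, -0.9564, 1.3206)
2q̇ = q⊗(0,ω) = (1.4000000, 0.0000000, -1.3000000, -1.0000000)
updated quaternion q' = (0.0558, 0.9963, -0.0518, -0.0399)

p' = (-2.6720, -0.9280, 0.1680)
q' = (0.0558, 0.9963, -0.0518, -0.0399)
v' = (-0.8420, 0.8920, -0.3420)
ω' = (-1.3013, -0.9564, 1.3206)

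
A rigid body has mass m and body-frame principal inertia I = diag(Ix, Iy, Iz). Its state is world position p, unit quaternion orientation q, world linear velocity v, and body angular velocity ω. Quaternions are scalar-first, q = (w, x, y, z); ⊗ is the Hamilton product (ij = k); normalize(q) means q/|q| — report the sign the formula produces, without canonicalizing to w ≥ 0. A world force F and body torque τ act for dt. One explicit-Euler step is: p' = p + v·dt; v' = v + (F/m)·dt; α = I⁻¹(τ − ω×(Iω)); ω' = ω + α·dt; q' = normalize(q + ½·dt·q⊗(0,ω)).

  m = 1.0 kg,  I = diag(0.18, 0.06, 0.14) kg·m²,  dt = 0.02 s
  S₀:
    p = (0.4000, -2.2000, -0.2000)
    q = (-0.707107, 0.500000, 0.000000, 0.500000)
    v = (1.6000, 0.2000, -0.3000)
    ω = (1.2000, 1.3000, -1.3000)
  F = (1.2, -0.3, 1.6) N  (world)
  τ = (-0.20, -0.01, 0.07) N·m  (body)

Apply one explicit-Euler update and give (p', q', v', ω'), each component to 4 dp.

new position p' = (0.4320, -2.1960, -0.2060)
v + (F/m)dt = (1.6240, 0.1940, -0.2680)
α = I⁻¹(τ − ω×Iω) = (-0.3600, 0.8733, 1.8371)
ω' = ω + α·dt = (1.1928, 1.3175, -1.2633)
q⊗(0,ω) = (0.0500000, -1.4985284, 0.3307609, 1.5692391)
q' = normalize(q + ½dt·q⊗(0,ω)) = (-0.7064, 0.4849, 0.0033, 0.5156)

p' = (0.4320, -2.1960, -0.2060)
q' = (-0.7064, 0.4849, 0.0033, 0.5156)
v' = (1.6240, 0.1940, -0.2680)
ω' = (1.1928, 1.3175, -1.2633)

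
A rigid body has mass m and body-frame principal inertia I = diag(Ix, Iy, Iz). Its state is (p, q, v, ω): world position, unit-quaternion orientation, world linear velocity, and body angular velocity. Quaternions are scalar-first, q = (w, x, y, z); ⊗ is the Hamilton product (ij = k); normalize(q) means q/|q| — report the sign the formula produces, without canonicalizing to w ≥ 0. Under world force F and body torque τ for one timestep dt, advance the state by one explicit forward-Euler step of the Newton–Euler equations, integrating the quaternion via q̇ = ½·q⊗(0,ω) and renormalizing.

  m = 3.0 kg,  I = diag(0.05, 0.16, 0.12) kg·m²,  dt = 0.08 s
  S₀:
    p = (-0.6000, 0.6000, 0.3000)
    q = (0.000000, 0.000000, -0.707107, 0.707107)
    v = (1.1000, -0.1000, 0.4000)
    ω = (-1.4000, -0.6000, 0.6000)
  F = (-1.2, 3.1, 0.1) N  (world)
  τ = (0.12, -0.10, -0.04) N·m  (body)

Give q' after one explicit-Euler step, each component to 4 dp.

2q̇ = q⊗(0,ω) = (-0.8485284, 0.0000000, -0.9899498, -0.9899498)
q' = normalize(q + ½dt·q⊗(0,ω)) = (-0.0339, 0.0000, -0.7451, 0.6661)

q' = (-0.0339, 0.0000, -0.7451, 0.6661)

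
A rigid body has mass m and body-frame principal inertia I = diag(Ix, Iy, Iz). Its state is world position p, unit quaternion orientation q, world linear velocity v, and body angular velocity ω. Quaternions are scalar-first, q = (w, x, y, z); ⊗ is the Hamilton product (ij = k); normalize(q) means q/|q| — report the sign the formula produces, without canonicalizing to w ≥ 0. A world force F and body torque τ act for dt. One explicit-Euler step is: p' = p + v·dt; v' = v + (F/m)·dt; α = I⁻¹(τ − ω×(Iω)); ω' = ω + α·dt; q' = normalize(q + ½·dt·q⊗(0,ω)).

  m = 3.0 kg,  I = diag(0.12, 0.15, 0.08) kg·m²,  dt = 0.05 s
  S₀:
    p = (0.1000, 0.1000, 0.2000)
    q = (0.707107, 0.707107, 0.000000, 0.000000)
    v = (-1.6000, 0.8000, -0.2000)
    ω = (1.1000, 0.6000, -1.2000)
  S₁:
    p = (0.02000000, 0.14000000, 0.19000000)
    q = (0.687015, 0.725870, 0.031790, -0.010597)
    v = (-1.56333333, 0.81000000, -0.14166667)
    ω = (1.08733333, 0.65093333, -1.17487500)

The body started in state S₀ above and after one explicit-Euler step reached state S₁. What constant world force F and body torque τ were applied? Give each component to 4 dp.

F = (2.2000, 0.6000, 3.5000)
τ = (0.0200, 0.1000, 0.0600)

Δv = v₁−v₀ = (0.03666667, 0.01000000, 0.05833333)
F = m·Δv/dt = (2.2000, 0.6000, 3.5000)
ω₁ − ω₀ = (-0.01266667, 0.05093333, 0.02512500)
applied torque τ = (0.0200, 0.1000, 0.0600)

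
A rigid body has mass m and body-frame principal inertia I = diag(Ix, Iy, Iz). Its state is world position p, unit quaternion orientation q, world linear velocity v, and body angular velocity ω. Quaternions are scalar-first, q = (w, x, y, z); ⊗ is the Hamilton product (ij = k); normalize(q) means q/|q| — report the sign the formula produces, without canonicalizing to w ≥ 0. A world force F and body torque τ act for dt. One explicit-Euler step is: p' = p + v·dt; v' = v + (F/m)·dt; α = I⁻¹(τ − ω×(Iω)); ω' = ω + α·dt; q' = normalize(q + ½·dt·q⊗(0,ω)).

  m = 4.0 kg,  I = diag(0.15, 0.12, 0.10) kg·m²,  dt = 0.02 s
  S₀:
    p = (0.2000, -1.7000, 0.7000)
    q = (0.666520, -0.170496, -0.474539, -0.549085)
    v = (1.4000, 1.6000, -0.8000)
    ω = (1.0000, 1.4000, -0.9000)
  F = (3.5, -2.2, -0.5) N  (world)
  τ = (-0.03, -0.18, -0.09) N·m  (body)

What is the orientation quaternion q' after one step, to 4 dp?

q⊗(0,ω) = (0.3406741, 1.8623241, 0.2305966, -0.3640234)
q' = normalize(q + ½dt·q⊗(0,ω)) = (0.6698, -0.1518, -0.4721, -0.5526)

q' = (0.6698, -0.1518, -0.4721, -0.5526)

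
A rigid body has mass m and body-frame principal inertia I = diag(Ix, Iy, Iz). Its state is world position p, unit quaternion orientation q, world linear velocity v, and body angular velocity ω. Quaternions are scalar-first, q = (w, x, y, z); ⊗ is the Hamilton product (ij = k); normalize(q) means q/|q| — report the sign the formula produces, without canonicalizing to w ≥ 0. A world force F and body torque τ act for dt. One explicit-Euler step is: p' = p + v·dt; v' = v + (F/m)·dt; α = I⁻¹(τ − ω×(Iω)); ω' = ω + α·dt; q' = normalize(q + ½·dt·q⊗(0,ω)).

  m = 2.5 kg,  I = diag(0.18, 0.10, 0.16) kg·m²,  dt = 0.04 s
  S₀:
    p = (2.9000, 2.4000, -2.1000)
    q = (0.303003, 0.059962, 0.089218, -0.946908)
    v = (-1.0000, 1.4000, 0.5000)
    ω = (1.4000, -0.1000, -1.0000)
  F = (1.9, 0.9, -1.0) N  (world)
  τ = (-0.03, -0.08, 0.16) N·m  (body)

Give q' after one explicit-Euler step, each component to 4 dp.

2q̇ = q⊗(0,ω) = (-1.0219330, 0.2402954, -1.2960095, -0.4339044)
q + ½dt·q⊗(0,ω), renormalized = (0.2824, 0.0647, 0.0633, -0.9550)

q' = (0.2824, 0.0647, 0.0633, -0.9550)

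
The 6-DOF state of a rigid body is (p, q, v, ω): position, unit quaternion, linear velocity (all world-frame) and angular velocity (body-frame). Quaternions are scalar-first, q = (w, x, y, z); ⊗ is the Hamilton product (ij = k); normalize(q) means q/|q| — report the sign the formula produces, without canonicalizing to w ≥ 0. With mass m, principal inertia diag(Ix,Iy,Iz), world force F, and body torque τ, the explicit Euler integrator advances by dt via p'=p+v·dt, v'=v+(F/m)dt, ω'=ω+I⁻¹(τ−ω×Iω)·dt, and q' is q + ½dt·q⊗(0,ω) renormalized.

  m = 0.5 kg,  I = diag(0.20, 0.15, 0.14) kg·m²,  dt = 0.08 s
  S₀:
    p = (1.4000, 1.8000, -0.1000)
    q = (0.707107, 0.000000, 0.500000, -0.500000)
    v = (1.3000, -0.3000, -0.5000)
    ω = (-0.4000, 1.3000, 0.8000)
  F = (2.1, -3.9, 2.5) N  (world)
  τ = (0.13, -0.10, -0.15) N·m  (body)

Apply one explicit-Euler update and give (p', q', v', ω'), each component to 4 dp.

p' = (1.5040, 1.7760, -0.1400)
q' = (0.6957, 0.0306, 0.5437, -0.4684)
v' = (1.6360, -0.9240, -0.1000)
ω' = (-0.3438, 1.2569, 0.6994)

a = F/m = (4.2000, -7.8000, 5.0000)
p + v·dt = (1.5040, 1.7760, -0.1400)
v + (F/m)dt = (1.6360, -0.9240, -0.1000)
precession coupling ω×(Iω) = (-0.0104, -0.0192, 0.0260)
α = I⁻¹(τ − ω×Iω) = (0.7020, -0.5387, -1.2571)
new body rate ω' = (-0.3438, 1.2569, 0.6994)
2q̇ = q⊗(0,ω) = (-0.2500000, 0.7671572, 1.1192391, 0.7656856)
q' = normalize(q + ½dt·q⊗(0,ω)) = (0.6957, 0.0306, 0.5437, -0.4684)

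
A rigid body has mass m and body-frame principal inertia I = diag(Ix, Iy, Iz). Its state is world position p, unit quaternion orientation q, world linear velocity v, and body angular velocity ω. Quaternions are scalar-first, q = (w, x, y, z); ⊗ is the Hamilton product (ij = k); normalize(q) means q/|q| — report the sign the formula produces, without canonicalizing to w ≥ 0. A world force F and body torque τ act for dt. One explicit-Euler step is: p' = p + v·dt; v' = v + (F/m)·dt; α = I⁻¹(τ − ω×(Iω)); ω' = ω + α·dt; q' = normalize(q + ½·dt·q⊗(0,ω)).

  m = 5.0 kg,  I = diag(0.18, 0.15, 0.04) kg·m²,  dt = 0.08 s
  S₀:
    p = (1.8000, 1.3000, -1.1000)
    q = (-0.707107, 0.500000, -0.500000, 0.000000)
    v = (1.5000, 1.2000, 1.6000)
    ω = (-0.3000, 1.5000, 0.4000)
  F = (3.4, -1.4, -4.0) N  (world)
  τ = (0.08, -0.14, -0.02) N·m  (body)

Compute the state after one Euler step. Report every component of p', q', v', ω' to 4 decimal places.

gyro term ω×Iω = (-0.0660, -0.0168, 0.0135)
angular accel α = (0.8111, -0.8213, -0.8375)
ω' = ω + α·dt = (-0.2351, 1.4343, 0.3330)
Hamilton product q⊗(0,ω) = (0.9000000, 0.0121321, -1.2606605, 0.3171572)
q' = normalize(q + ½dt·q⊗(0,ω)) = (-0.6698, 0.4995, -0.5493, 0.0127)
a = F/m = (0.6800, -0.2800, -0.8000)
p' = p + v·dt = (1.9200, 1.3960, -0.9720)
v + (F/m)dt = (1.5544, 1.1776, 1.5360)

p' = (1.9200, 1.3960, -0.9720)
q' = (-0.6698, 0.4995, -0.5493, 0.0127)
v' = (1.5544, 1.1776, 1.5360)
ω' = (-0.2351, 1.4343, 0.3330)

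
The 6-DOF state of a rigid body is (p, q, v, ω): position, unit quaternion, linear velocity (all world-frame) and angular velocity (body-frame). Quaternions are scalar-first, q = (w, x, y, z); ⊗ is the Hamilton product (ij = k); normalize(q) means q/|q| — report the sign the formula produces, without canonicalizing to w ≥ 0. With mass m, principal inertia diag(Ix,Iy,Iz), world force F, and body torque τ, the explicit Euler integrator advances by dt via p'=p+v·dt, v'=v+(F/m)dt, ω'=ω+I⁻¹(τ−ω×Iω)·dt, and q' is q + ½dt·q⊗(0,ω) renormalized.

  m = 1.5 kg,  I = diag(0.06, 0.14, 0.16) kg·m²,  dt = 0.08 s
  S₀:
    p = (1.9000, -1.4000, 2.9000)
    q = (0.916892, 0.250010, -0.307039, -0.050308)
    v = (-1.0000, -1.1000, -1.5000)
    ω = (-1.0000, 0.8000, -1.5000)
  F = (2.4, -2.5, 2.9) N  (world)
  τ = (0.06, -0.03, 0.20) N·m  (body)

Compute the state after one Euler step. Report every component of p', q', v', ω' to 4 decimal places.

α = I⁻¹(τ − ω×Iω) = (1.4000, 0.8571, 1.6500)
ω' = ω + α·dt = (-0.8880, 0.8686, -1.3680)
q⊗(0,ω) = (0.4201792, -0.4160871, 1.1588366, -1.4823690)
q' = normalize(q + ½dt·q⊗(0,ω)) = (0.9308, 0.2326, -0.2599, -0.1093)
a = (1.6000, -1.6667, 1.9333)
p' = p + v·dt = (1.8200, -1.4880, 2.7800)
v' = v + a·dt = (-0.8720, -1.2333, -1.3453)

p' = (1.8200, -1.4880, 2.7800)
q' = (0.9308, 0.2326, -0.2599, -0.1093)
v' = (-0.8720, -1.2333, -1.3453)
ω' = (-0.8880, 0.8686, -1.3680)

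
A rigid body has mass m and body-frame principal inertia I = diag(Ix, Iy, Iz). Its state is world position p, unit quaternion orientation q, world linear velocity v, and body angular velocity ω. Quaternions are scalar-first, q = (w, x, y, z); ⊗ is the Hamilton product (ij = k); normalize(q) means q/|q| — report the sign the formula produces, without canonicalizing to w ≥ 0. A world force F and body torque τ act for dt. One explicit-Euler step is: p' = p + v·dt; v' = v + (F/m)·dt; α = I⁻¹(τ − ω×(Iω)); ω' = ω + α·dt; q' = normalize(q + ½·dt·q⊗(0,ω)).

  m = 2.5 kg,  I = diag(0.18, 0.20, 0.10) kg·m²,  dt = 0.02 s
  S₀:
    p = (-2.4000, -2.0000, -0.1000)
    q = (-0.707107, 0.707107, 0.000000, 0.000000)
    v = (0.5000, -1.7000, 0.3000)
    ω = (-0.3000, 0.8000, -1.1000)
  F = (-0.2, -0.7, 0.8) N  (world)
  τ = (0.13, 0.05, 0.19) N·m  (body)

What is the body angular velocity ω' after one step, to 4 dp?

ω' = (-0.2953, 0.8024, -1.0610)

(τ − ω×Iω)/I = (0.2333, 0.1180, 1.9480)
ω' = ω + α·dt = (-0.2953, 0.8024, -1.0610)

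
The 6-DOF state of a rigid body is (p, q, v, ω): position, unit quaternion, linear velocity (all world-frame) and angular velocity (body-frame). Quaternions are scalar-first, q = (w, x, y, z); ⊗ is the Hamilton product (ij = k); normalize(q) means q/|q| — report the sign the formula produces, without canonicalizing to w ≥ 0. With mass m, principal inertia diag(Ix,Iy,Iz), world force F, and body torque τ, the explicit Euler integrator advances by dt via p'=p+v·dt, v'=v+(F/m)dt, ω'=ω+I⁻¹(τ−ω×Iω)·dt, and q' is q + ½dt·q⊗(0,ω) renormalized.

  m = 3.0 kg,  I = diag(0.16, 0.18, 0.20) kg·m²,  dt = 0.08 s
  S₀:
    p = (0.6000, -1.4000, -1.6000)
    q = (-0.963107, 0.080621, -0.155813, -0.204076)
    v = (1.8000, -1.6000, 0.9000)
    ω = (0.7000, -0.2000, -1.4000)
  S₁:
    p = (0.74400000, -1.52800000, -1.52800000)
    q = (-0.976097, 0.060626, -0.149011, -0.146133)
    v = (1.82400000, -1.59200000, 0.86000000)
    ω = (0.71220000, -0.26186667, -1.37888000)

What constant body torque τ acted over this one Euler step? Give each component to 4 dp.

τ = (0.0300, -0.1000, 0.0500)

Δω = ω₁−ω₀ = (0.01220000, -0.06186667, 0.02112000)
I·α + gyro = (0.0300, -0.1000, 0.0500)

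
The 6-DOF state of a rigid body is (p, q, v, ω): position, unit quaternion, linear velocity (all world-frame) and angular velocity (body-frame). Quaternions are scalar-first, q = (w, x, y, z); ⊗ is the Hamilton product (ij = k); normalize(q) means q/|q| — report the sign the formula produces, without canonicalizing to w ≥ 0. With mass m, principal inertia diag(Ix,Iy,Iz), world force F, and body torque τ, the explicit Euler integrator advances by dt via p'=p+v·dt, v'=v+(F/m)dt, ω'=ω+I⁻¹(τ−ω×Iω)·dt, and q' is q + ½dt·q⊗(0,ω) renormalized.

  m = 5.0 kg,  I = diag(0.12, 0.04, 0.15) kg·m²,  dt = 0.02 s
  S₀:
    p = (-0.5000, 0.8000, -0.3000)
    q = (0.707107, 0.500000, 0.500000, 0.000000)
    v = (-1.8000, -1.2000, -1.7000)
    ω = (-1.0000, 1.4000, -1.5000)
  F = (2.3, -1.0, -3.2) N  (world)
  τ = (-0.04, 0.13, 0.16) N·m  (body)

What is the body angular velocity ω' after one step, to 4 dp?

ω' = (-0.9682, 1.4875, -1.4936)

angular accel α = (1.5917, 4.3750, 0.3200)
ω + α·dt = (-0.9682, 1.4875, -1.4936)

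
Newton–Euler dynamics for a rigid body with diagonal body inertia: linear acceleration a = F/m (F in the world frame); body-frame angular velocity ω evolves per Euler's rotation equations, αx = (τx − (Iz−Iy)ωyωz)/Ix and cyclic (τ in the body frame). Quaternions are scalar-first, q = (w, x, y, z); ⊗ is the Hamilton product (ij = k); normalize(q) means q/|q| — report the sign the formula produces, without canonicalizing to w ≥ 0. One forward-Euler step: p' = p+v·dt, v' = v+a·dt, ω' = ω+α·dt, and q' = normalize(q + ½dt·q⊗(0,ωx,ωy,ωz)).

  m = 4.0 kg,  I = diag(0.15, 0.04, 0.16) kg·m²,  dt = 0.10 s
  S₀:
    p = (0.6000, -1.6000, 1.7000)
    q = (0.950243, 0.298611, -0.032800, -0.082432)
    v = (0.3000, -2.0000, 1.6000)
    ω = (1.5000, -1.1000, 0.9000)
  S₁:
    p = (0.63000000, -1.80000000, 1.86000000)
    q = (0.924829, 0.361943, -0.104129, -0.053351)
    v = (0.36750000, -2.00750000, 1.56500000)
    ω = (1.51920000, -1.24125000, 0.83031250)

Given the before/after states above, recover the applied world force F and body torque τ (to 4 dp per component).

rate change Δω = (0.01920000, -0.14125000, -0.06968750)
τ = I·(Δω/dt) + ω₀×(Iω₀) = (-0.0900, -0.0700, 0.0700)
Δv = v₁−v₀ = (0.06750000, -0.00750000, -0.03500000)
m·(v₁−v₀)/dt = (2.7000, -0.3000, -1.4000)

F = (2.7000, -0.3000, -1.4000)
τ = (-0.0900, -0.0700, 0.0700)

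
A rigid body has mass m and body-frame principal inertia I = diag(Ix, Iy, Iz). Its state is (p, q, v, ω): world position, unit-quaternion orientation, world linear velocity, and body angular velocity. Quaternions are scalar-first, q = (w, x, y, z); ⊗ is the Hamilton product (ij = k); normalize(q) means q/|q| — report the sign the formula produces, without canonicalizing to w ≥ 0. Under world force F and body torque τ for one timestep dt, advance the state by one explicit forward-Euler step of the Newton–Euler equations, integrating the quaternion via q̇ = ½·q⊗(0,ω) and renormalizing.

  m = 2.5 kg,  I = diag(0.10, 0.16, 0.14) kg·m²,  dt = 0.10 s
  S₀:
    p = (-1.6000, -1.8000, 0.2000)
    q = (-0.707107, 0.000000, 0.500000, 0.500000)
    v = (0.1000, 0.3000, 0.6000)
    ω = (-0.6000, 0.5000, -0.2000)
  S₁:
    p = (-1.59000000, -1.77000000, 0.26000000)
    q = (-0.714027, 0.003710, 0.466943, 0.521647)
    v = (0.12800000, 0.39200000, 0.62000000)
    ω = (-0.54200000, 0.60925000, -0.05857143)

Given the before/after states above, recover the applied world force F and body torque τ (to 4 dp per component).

velocity change Δv = (0.02800000, 0.09200000, 0.02000000)
applied force F = (0.7000, 2.3000, 0.5000)
Δω = ω₁−ω₀ = (0.05800000, 0.10925000, 0.14142857)
gyro term ω₀×Iω₀ = (0.0020, -0.0048, -0.0180)
I·α + gyro = (0.0600, 0.1700, 0.1800)

F = (0.7000, 2.3000, 0.5000)
τ = (0.0600, 0.1700, 0.1800)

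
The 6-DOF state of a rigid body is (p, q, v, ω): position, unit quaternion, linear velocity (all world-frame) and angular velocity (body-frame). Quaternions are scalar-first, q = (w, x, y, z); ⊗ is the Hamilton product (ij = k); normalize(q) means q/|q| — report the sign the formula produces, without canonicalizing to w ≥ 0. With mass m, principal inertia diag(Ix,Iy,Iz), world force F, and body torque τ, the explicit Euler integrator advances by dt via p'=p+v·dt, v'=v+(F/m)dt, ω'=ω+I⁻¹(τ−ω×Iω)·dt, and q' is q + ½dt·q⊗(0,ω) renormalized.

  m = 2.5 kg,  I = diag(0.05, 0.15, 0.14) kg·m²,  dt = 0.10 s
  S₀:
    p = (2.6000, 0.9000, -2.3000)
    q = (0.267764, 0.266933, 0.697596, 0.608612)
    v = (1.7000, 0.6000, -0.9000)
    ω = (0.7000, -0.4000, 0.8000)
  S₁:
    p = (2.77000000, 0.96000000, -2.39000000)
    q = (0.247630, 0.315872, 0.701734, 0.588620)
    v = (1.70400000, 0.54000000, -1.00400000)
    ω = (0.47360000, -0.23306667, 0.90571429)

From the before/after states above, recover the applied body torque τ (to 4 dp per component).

τ = (-0.1100, 0.2000, 0.1200)

ω₁ − ω₀ = (-0.22640000, 0.16693333, 0.10571429)
ω₀×(Iω₀) = (0.0032, -0.0504, -0.0280)
τ = I·(Δω/dt) + ω₀×(Iω₀) = (-0.1100, 0.2000, 0.1200)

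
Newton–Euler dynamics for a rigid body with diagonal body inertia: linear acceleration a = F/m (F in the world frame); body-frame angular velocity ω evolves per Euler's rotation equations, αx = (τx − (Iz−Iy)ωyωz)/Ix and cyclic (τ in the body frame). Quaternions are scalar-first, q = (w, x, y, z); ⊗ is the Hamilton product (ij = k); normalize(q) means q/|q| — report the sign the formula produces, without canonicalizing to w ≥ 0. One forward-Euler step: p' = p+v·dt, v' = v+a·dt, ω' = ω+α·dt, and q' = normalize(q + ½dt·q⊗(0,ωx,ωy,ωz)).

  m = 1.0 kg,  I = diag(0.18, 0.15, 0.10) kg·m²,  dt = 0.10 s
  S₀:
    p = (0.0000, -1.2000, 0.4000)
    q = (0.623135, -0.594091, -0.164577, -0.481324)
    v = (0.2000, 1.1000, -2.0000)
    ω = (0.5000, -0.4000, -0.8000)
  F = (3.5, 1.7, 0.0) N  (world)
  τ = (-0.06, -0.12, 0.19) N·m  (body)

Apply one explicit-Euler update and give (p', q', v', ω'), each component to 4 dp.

p' = (0.0200, -1.0900, 0.2000)
q' = (0.6146, -0.5808, -0.2126, -0.4896)
v' = (0.5500, 1.2700, -2.0000)
ω' = (0.4756, -0.4587, -0.6160)

p + v·dt = (0.0200, -1.0900, 0.2000)
v' = v + a·dt = (0.5500, 1.2700, -2.0000)
α = I⁻¹(τ − ω×Iω) = (-0.2444, -0.5867, 1.8400)
ω' = ω + α·dt = (0.4756, -0.4587, -0.6160)
2q̇ = q⊗(0,ω) = (-0.1538445, 0.2506995, -0.9651888, -0.1785831)
q + ½dt·q⊗(0,ω), renormalized = (0.6146, -0.5808, -0.2126, -0.4896)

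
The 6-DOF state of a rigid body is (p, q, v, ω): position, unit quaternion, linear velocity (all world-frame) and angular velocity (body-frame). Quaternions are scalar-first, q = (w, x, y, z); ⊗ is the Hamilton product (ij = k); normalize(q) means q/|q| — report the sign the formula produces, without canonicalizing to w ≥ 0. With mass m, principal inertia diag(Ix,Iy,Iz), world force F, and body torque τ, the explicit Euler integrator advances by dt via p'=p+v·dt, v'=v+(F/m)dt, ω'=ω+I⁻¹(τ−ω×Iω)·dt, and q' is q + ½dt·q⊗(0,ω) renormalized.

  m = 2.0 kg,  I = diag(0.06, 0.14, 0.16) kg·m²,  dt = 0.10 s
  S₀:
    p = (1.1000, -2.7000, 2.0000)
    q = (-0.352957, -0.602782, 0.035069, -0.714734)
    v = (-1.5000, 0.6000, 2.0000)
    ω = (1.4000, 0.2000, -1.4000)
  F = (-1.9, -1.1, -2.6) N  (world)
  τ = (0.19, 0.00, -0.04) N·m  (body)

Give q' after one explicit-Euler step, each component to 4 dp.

q' = (-0.3594, -0.6197, -0.0604, -0.6951)

2q̇ = q⊗(0,ω) = (-0.1637466, -0.4002896, -1.9151138, 0.3244868)
q' = normalize(q + ½dt·q⊗(0,ω)) = (-0.3594, -0.6197, -0.0604, -0.6951)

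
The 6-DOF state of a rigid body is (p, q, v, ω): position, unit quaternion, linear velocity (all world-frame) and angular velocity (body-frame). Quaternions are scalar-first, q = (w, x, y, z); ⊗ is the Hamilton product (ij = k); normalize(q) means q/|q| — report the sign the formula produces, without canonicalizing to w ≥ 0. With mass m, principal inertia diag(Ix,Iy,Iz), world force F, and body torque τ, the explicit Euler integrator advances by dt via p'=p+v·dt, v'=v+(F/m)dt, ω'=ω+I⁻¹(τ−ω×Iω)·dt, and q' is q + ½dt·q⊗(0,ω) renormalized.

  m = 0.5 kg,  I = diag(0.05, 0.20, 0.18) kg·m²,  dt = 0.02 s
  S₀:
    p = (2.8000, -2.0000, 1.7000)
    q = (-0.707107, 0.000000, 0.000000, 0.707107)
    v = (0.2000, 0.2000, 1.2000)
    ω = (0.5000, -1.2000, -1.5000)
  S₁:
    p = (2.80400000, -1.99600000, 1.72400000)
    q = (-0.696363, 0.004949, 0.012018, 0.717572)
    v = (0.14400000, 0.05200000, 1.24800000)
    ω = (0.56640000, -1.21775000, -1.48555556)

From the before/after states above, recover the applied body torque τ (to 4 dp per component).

ω₁ − ω₀ = (0.06640000, -0.01775000, 0.01444444)
gyro term ω₀×Iω₀ = (-0.0360, 0.0975, -0.0900)
τ = I·(Δω/dt) + ω₀×(Iω₀) = (0.1300, -0.0800, 0.0400)

τ = (0.1300, -0.0800, 0.0400)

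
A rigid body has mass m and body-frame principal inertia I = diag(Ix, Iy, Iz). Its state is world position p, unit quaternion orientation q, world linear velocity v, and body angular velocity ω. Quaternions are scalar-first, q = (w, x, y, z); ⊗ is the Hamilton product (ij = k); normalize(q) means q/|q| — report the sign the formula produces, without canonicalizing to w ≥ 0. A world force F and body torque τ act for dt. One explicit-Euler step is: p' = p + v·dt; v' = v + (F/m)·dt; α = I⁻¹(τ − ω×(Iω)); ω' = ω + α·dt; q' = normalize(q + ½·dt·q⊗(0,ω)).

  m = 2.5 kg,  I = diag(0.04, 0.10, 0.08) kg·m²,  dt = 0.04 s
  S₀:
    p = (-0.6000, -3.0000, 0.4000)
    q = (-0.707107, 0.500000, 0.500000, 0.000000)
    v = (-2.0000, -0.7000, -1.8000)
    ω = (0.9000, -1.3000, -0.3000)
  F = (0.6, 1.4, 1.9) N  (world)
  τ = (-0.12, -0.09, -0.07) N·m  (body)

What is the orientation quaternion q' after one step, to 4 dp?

q' = (-0.7027, 0.4840, 0.5211, -0.0177)

q⊗(0,ω) = (0.2000000, -0.7863963, 1.0692391, -0.8878679)
updated quaternion q' = (-0.7027, 0.4840, 0.5211, -0.0177)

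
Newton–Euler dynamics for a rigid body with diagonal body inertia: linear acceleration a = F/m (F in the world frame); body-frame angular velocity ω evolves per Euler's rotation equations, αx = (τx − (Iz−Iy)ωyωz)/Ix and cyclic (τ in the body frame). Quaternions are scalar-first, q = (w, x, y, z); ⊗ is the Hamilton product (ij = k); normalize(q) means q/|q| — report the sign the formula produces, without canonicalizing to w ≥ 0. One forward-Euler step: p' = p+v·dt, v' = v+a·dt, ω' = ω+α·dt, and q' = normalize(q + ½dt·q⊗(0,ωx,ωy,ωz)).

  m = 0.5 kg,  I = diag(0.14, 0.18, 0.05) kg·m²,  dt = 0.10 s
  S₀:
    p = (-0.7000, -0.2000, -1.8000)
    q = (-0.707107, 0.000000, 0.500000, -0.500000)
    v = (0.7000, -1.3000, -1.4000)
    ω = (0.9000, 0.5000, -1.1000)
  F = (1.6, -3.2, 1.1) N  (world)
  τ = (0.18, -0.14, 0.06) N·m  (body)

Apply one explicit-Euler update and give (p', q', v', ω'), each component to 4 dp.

a = F/m = (3.2000, -6.4000, 2.2000)
new position p' = (-0.6300, -0.3300, -1.9400)
new velocity v' = (1.0200, -1.9400, -1.1800)
gyro term ω×Iω = (0.0715, -0.0891, 0.0180)
(τ − ω×Iω)/I = (0.7750, -0.2828, 0.8400)
ω' = ω + α·dt = (0.9775, 0.4717, -1.0160)
q⊗(0,ω) = (-0.8000000, -0.9363963, -0.8035535, 0.3278177)
updated quaternion q' = (-0.7450, -0.0467, 0.4585, -0.4822)

p' = (-0.6300, -0.3300, -1.9400)
q' = (-0.7450, -0.0467, 0.4585, -0.4822)
v' = (1.0200, -1.9400, -1.1800)
ω' = (0.9775, 0.4717, -1.0160)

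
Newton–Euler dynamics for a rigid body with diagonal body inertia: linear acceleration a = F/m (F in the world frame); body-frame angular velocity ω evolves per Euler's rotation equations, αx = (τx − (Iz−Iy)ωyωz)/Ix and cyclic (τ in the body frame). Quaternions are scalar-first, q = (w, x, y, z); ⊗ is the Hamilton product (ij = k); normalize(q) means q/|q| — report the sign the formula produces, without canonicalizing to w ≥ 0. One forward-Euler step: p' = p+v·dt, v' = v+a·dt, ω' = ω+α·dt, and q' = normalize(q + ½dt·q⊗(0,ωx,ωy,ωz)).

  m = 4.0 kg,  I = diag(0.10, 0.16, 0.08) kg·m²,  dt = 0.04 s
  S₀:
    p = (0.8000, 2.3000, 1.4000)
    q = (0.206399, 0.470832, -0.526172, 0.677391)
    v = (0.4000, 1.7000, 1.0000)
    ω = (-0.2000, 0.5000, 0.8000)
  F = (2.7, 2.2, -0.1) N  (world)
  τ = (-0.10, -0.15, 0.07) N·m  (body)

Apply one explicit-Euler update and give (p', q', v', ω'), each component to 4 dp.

p' = (0.8160, 2.3680, 1.4400)
q' = (0.2027, 0.4547, -0.5343, 0.6832)
v' = (0.4270, 1.7220, 0.9990)
ω' = (-0.2272, 0.4633, 0.8380)

p' = p + v·dt = (0.8160, 2.3680, 1.4400)
v + (F/m)dt = (0.4270, 1.7220, 0.9990)
precession coupling ω×(Iω) = (-0.0320, -0.0032, -0.0060)
α = I⁻¹(τ − ω×Iω) = (-0.6800, -0.9175, 0.9500)
ω + α·dt = (-0.2272, 0.4633, 0.8380)
Hamilton product q⊗(0,ω) = (-0.1846604, -0.8009129, -0.4089443, 0.2953008)
updated quaternion q' = (0.2027, 0.4547, -0.5343, 0.6832)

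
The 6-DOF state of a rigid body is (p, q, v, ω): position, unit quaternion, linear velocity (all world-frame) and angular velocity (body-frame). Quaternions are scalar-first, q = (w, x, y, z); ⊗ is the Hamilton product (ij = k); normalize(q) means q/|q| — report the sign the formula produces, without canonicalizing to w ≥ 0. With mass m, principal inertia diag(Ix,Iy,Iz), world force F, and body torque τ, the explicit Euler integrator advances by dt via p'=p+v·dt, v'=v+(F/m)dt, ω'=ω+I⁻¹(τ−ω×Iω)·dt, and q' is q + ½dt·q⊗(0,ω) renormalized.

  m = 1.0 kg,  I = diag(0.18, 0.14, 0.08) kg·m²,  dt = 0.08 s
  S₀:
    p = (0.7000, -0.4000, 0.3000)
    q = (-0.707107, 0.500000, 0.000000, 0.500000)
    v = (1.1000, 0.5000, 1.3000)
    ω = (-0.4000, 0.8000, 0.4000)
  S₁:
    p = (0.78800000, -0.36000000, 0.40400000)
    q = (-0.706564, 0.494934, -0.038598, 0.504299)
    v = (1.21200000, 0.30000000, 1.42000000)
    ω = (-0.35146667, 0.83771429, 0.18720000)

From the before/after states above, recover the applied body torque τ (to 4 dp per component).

Δω = ω₁−ω₀ = (0.04853333, 0.03771429, -0.21280000)
gyro term ω₀×Iω₀ = (-0.0192, -0.0160, 0.0128)
τ = I·(Δω/dt) + ω₀×(Iω₀) = (0.0900, 0.0500, -0.2000)

τ = (0.0900, 0.0500, -0.2000)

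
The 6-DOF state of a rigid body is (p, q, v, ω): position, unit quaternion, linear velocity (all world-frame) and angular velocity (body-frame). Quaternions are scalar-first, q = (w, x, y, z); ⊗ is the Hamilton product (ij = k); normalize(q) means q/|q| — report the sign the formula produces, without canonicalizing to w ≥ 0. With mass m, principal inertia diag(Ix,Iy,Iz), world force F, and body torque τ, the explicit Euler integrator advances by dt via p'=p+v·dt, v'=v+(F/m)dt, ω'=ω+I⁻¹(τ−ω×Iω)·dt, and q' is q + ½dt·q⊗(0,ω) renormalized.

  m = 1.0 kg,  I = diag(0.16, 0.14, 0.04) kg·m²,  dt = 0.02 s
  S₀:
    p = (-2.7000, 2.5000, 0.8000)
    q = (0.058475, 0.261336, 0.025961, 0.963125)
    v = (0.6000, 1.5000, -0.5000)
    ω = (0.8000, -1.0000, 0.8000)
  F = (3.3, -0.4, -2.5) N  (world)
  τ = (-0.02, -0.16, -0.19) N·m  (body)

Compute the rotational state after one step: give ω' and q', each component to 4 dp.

gyro term ω×Iω = (0.0800, 0.0768, 0.0160)
angular accel α = (-0.6250, -1.6914, -5.1500)
ω' = ω + α·dt = (0.7875, -1.0338, 0.6970)
2q̇ = q⊗(0,ω) = (-0.9536078, 1.0306738, 0.5029562, -0.2353248)
q' = normalize(q + ½dt·q⊗(0,ω)) = (0.0489, 0.2716, 0.0310, 0.9607)

ω' = (0.7875, -1.0338, 0.6970)
q' = (0.0489, 0.2716, 0.0310, 0.9607)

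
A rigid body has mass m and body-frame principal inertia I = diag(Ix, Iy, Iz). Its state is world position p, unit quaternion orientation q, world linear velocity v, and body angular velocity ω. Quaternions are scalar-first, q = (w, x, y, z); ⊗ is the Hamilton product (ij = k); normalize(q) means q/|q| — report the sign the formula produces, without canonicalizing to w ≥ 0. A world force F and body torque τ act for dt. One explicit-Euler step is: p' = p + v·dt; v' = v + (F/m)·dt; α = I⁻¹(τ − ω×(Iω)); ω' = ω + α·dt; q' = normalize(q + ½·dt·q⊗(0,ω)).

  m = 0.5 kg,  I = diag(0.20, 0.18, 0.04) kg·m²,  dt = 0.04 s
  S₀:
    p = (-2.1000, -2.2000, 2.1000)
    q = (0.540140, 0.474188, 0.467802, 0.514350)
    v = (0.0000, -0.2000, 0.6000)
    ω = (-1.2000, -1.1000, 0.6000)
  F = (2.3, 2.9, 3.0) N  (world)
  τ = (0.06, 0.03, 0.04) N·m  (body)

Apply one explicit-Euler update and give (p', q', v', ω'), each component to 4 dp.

a = (4.6000, 5.8000, 6.0000)
p' = p + v·dt = (-2.1000, -2.2080, 2.1240)
v + (F/m)dt = (0.1840, 0.0320, 0.8400)
ω×(Iω) gyroscopic = (0.0924, -0.1152, -0.0264)
α = I⁻¹(τ − ω×Iω) = (-0.1620, 0.8067, 1.6600)
ω + α·dt = (-1.2065, -1.0677, 0.6664)
Hamilton product q⊗(0,ω) = (0.7749978, 0.1982982, -1.4958868, 0.3638396)
q' = normalize(q + ½dt·q⊗(0,ω)) = (0.5553, 0.4779, 0.4376, 0.5213)

p' = (-2.1000, -2.2080, 2.1240)
q' = (0.5553, 0.4779, 0.4376, 0.5213)
v' = (0.1840, 0.0320, 0.8400)
ω' = (-1.2065, -1.0677, 0.6664)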